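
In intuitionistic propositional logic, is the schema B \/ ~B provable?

No

This is the law of excluded middle, which is not intuitionistically valid.
A Kripke countermodel: worlds a, b; order generated by a <= b; atoms true at each world — a:{}; b:{B}.
a ||-/- B \/ ~B: neither disjunct is forced at a.
a lacks atom B, so a ||-/- B.
So the root a does not force the formula.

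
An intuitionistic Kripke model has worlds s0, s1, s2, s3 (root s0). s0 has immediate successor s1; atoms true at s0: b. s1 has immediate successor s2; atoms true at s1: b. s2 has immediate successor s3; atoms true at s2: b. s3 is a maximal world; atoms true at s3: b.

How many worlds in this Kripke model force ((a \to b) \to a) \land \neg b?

s0: does not force it — s0 \nVdash ((a \to b) \to a) \land \neg b since s0 fails (a \to b) \to a.
s1: does not force it.
s2: does not force it.
s3: does not force it.
Worlds forcing the formula: { }.

0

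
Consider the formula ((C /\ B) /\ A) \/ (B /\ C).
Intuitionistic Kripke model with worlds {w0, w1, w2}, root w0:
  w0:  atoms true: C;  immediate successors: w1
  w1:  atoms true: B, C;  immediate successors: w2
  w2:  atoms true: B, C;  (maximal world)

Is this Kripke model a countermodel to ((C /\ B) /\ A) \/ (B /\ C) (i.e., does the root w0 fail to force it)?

w0 ||-/- ((C /\ B) /\ A) \/ (B /\ C): neither disjunct is forced at w0.
w0 ||-/- (C /\ B) /\ A since w0 fails C /\ B.
So the root w0 does not force ((C /\ B) /\ A) \/ (B /\ C); the model is a countermodel.

Yes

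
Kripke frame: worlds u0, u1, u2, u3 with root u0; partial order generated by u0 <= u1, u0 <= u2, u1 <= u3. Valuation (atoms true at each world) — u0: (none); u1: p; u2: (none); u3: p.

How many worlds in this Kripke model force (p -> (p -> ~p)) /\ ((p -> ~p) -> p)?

0

u0: does not force it — u0 ||-/- (p -> (p -> ~p)) /\ ((p -> ~p) -> p) since u0 fails p -> (p -> ~p).
u1: does not force it — u1 ||-/- (p -> (p -> ~p)) /\ ((p -> ~p) -> p) since u1 fails p -> (p -> ~p).
u2: does not force it — u2 ||-/- (p -> (p -> ~p)) /\ ((p -> ~p) -> p) since u2 fails (p -> ~p) -> p.
u3: does not force it.
Worlds forcing the formula: { }.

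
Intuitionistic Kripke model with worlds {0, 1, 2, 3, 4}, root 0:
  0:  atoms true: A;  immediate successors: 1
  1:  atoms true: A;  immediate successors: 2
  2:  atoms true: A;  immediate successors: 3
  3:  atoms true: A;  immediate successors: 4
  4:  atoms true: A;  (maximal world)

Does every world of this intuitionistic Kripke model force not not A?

0 forces not not A: no world accessible from 0 forces not A.
Since the root 0 forces not not A and forcing is persistent (monotone upward), every world forces it.

Yes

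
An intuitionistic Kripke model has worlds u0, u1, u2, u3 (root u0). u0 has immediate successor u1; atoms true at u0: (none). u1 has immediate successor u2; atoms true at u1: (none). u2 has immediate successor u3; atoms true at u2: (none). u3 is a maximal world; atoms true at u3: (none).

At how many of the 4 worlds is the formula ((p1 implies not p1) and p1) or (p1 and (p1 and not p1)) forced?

u0: does not force it — u0 does not force ((p1 implies not p1) and p1) or (p1 and (p1 and not p1)): neither disjunct is forced at u0.
u1: does not force it — u1 does not force ((p1 implies not p1) and p1) or (p1 and (p1 and not p1)): neither disjunct is forced at u1.
u2: does not force it.
u3: does not force it.
Worlds forcing the formula: { }.

0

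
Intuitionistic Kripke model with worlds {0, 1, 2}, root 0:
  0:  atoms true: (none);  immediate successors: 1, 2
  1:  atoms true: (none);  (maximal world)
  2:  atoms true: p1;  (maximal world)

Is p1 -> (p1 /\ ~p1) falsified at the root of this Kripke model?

0 ||-/- p1 -> (p1 /\ ~p1): at the accessible world 2, 2 ||- p1 but 2 ||-/- p1 /\ ~p1.
2 ||-/- p1 /\ ~p1 since 2 fails ~p1.
So the root 0 does not force p1 -> (p1 /\ ~p1); the model is a countermodel.

Yes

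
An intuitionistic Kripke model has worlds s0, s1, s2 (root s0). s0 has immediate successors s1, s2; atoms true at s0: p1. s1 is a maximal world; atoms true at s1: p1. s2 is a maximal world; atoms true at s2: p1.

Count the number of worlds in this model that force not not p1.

s0: forces it.
s1: forces it.
s2: forces it.
Worlds forcing the formula: {s0, s1, s2}.

3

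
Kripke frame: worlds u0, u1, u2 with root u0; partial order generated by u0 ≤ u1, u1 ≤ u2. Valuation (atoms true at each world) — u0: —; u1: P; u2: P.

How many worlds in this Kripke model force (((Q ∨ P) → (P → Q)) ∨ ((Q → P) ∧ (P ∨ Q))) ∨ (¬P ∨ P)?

u0: does not force it — u0 ⊮ (((Q ∨ P) → (P → Q)) ∨ ((Q → P) ∧ (P ∨ Q))) ∨ (¬P ∨ P): neither disjunct is forced at u0.
u1: forces it.
u2: forces it.
Worlds forcing the formula: {u1, u2}.

2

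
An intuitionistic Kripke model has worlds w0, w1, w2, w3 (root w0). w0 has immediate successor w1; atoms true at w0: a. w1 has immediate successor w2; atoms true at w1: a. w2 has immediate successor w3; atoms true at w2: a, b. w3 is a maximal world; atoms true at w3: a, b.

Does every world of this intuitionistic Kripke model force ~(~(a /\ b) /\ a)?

w0 ||- ~(~(a /\ b) /\ a): no world accessible from w0 forces ~(a /\ b) /\ a.
Since the root w0 forces ~(~(a /\ b) /\ a) and forcing is persistent (monotone upward), every world forces it.

Yes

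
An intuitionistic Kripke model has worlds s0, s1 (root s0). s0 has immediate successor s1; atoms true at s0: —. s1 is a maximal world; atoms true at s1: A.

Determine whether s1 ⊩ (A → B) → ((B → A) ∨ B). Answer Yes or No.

s1 ⊩ (A → B) → ((B → A) ∨ B) vacuously: no world accessible from s1 forces the antecedent A → B.

Yes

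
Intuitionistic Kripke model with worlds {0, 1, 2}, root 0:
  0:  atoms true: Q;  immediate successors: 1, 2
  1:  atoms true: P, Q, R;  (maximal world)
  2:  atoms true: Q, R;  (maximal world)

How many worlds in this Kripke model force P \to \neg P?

0: does not force it — 0 \nVdash P \to \neg P: at the accessible world 1, 1 \Vdash P but 1 \nVdash \neg P.
1: does not force it.
2: forces it.
Worlds forcing the formula: {2}.

1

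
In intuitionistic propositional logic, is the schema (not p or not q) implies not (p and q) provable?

Yes

This is a constructively valid De Morgan direction (disjunction of negations to negated conjunction), which is intuitionistically derivable.
If not p holds at a world then no accessible world forces p, hence none forces p and q; likewise for not q.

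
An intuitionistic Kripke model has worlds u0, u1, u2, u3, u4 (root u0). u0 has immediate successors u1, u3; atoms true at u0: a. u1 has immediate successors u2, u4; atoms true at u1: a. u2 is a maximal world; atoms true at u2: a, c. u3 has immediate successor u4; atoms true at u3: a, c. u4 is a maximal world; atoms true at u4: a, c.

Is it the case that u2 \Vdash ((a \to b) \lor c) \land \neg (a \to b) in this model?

u2 \Vdash ((a \to b) \lor c) \land \neg (a \to b) since u2 forces both conjuncts.

Yes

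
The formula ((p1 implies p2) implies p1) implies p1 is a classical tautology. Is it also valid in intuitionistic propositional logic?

This is Peirce's law, which is not intuitionistically valid.
A Kripke countermodel: worlds u0, u1; order generated by u0 <= u1; atoms true at each world — u0:{}; u1:{p1}.
u0 does not force ((p1 implies p2) implies p1) implies p1: already at u0 itself, u0 forces (p1 implies p2) implies p1 but u0 does not force p1.
u0 lacks atom p1, so u0 does not force p1.
So the root u0 does not force the formula.

No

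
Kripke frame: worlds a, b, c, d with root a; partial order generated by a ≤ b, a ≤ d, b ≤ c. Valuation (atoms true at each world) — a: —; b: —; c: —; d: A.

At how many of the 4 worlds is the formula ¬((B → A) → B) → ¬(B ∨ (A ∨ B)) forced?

a: does not force it — a ⊮ ¬((B → A) → B) → ¬(B ∨ (A ∨ B)): already at a itself, a ⊩ ¬((B → A) → B) but a ⊮ ¬(B ∨ (A ∨ B)).
b: forces it.
c: forces it.
d: does not force it — d ⊮ ¬((B → A) → B) → ¬(B ∨ (A ∨ B)): already at d itself, d ⊩ ¬((B → A) → B) but d ⊮ ¬(B ∨ (A ∨ B)).
Worlds forcing the formula: {b, c}.

2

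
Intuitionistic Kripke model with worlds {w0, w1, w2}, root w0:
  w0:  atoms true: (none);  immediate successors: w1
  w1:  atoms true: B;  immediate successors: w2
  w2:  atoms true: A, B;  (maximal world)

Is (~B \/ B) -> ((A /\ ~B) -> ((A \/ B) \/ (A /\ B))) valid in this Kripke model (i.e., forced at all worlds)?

Yes

w0 ||- (~B \/ B) -> ((A /\ ~B) -> ((A \/ B) \/ (A /\ B))): every world accessible from w0 that forces ~B \/ B (namely w1, w2) also forces (A /\ ~B) -> ((A \/ B) \/ (A /\ B)).
Since the root w0 forces (~B \/ B) -> ((A /\ ~B) -> ((A \/ B) \/ (A /\ B))) and forcing is persistent (monotone upward), every world forces it.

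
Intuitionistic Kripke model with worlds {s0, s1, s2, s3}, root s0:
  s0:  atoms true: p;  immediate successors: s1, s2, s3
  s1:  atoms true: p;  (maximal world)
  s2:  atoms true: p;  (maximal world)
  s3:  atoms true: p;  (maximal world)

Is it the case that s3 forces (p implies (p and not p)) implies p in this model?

Yes

s3 forces (p implies (p and not p)) implies p vacuously: no world accessible from s3 forces the antecedent p implies (p and not p).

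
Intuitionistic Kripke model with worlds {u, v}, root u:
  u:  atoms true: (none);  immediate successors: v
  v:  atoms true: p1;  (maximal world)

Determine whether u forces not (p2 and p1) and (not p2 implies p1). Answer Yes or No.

u does not force not (p2 and p1) and (not p2 implies p1) since u fails not p2 implies p1.

No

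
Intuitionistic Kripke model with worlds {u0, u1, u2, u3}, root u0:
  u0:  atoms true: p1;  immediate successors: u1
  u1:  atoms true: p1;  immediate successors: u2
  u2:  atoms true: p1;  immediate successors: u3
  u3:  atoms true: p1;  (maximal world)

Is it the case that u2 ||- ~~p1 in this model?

u2 ||- ~~p1: no world accessible from u2 forces ~p1.

Yes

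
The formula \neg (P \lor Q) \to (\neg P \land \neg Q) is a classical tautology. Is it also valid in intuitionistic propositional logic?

This is a constructively valid De Morgan direction (negated disjunction to conjunction of negations), which is intuitionistically derivable.
From \neg (P \lor Q): if P held then P \lor Q would, contradiction — so \neg P; similarly \neg Q.

Yes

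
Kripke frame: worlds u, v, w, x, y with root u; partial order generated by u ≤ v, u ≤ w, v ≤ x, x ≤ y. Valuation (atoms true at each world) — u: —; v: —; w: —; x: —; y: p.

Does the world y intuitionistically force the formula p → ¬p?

y ⊮ p → ¬p: already at y itself, y ⊩ p but y ⊮ ¬p.
y ⊮ ¬p since y is accessible from y and y ⊩ p.

No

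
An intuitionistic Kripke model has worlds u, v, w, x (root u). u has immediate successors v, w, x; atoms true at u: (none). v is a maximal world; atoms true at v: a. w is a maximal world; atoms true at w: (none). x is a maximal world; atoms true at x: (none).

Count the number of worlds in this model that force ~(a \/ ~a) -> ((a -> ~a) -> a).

4

u: forces it.
v: forces it.
w: forces it.
x: forces it.
Worlds forcing the formula: {u, v, w, x}.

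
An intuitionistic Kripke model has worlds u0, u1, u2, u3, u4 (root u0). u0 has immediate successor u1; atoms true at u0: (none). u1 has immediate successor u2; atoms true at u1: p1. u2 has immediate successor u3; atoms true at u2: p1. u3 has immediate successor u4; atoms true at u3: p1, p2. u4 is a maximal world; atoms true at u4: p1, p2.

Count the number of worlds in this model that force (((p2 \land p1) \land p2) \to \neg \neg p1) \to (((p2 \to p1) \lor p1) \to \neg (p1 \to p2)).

0

u0: does not force it — u0 \nVdash (((p2 \land p1) \land p2) \to \neg \neg p1) \to (((p2 \to p1) \lor p1) \to \neg (p1 \to p2)): already at u0 itself, u0 \Vdash ((p2 \land p1) \land p2) \to \neg \neg p1 but u0 \nVdash ((p2 \to p1) \lor p1) \to \neg (p1 \to p2).
u1: does not force it.
u2: does not force it.
u3: does not force it.
u4: does not force it.
Worlds forcing the formula: { }.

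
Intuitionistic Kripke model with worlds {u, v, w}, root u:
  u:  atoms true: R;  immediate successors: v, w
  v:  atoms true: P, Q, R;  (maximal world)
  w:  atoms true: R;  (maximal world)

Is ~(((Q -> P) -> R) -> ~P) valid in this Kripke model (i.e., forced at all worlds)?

Not every world: u ||-/- ~(((Q -> P) -> R) -> ~P).
u ||-/- ~(((Q -> P) -> R) -> ~P) since w is accessible from u and w ||- ((Q -> P) -> R) -> ~P.
w ||- ((Q -> P) -> R) -> ~P: every world accessible from w that forces (Q -> P) -> R (namely w) also forces ~P.

No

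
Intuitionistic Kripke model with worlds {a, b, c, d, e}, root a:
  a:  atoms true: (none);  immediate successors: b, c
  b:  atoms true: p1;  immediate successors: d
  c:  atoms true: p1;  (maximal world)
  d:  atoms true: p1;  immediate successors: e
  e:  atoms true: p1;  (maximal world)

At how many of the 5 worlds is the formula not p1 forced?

a: does not force it — a does not force not p1 since b is accessible from a and b forces p1.
b: does not force it — b does not force not p1 since b is accessible from b and b forces p1.
c: does not force it — c does not force not p1 since c is accessible from c and c forces p1.
d: does not force it.
e: does not force it.
Worlds forcing the formula: { }.

0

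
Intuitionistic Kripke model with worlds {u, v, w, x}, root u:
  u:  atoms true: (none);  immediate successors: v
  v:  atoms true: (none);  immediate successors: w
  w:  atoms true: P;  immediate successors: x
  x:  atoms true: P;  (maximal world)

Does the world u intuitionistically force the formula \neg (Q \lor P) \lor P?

No

u \nVdash \neg (Q \lor P) \lor P: neither disjunct is forced at u.
u \nVdash \neg (Q \lor P) since w is accessible from u and w \Vdash Q \lor P.
w \Vdash Q \lor P via the disjunct P.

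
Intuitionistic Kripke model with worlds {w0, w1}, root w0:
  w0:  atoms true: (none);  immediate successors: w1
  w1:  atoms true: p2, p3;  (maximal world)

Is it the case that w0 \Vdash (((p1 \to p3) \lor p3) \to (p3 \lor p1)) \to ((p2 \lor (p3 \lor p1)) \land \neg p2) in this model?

w0 \nVdash (((p1 \to p3) \lor p3) \to (p3 \lor p1)) \to ((p2 \lor (p3 \lor p1)) \land \neg p2): at the accessible world w1, w1 \Vdash ((p1 \to p3) \lor p3) \to (p3 \lor p1) but w1 \nVdash (p2 \lor (p3 \lor p1)) \land \neg p2.
w1 \nVdash (p2 \lor (p3 \lor p1)) \land \neg p2 since w1 fails \neg p2.

No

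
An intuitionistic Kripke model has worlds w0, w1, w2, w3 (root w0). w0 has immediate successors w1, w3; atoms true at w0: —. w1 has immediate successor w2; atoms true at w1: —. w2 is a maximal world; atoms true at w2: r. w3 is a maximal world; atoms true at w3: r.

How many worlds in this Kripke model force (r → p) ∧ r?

0

w0: does not force it — w0 ⊮ (r → p) ∧ r since w0 fails r → p.
w1: does not force it.
w2: does not force it.
w3: does not force it.
Worlds forcing the formula: { }.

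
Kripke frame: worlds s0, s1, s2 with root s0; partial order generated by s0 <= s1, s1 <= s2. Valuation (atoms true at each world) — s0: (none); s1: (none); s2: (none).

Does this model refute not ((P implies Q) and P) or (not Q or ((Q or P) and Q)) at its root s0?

No

s0 forces not ((P implies Q) and P) or (not Q or ((Q or P) and Q)) via the disjunct not ((P implies Q) and P).
So the root s0 forces not ((P implies Q) and P) or (not Q or ((Q or P) and Q)); the model is not a countermodel.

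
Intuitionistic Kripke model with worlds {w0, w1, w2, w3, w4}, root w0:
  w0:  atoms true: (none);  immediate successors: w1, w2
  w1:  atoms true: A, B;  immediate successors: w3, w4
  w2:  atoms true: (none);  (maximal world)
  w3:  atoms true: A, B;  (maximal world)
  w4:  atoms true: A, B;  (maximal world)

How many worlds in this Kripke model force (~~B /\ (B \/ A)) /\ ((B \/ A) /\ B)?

3

w0: does not force it — w0 ||-/- (~~B /\ (B \/ A)) /\ ((B \/ A) /\ B) since w0 fails ~~B /\ (B \/ A).
w1: forces it.
w2: does not force it — w2 ||-/- (~~B /\ (B \/ A)) /\ ((B \/ A) /\ B) since w2 fails ~~B /\ (B \/ A).
w3: forces it.
w4: forces it.
Worlds forcing the formula: {w1, w3, w4}.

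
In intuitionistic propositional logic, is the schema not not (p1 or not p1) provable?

Yes

This is the double negation of excluded middle, which is intuitionistically derivable.
Assuming not (p1 or not p1): from p1 we'd get p1 or not p1, so not p1; but then p1 or not p1 again — contradiction. Hence not not (p1 or not p1).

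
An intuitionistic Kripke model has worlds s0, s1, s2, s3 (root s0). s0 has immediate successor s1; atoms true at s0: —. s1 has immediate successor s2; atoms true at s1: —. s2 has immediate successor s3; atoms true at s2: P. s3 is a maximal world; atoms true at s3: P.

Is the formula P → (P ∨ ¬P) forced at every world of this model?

s0 ⊩ P → (P ∨ ¬P): every world accessible from s0 that forces P (namely s2, s3) also forces P ∨ ¬P.
Since the root s0 forces P → (P ∨ ¬P) and forcing is persistent (monotone upward), every world forces it.

Yes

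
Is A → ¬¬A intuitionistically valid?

This is double-negation introduction, which is intuitionistically derivable.
If a world forces A then every accessible world forces A (persistence), so none forces ¬A; hence ¬¬A.

Yes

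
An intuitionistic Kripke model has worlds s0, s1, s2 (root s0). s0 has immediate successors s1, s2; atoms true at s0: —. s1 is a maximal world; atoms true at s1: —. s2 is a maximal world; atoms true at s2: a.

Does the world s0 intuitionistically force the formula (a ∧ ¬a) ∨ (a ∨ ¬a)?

No

s0 ⊮ (a ∧ ¬a) ∨ (a ∨ ¬a): neither disjunct is forced at s0.
s0 ⊮ a ∧ ¬a since s0 fails a.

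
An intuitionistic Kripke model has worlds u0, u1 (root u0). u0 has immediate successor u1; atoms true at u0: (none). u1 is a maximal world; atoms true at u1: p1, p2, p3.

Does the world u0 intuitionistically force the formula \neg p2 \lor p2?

u0 \nVdash \neg p2 \lor p2: neither disjunct is forced at u0.
u0 \nVdash \neg p2 since u1 is accessible from u0 and u1 \Vdash p2.

No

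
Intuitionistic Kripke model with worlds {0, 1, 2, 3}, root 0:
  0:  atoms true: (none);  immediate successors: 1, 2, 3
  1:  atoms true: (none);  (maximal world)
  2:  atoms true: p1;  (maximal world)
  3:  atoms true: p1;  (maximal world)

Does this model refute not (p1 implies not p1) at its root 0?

0 does not force not (p1 implies not p1) since 1 is accessible from 0 and 1 forces p1 implies not p1.
1 forces p1 implies not p1 vacuously: no world accessible from 1 forces the antecedent p1.
So the root 0 does not force not (p1 implies not p1); the model is a countermodel.

Yes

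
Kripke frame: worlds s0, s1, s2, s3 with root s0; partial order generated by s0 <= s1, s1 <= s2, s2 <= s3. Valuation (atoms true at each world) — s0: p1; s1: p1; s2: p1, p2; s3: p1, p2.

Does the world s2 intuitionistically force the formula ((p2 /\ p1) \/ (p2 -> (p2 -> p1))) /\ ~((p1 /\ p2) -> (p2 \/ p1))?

s2 ||-/- ((p2 /\ p1) \/ (p2 -> (p2 -> p1))) /\ ~((p1 /\ p2) -> (p2 \/ p1)) since s2 fails ~((p1 /\ p2) -> (p2 \/ p1)).

No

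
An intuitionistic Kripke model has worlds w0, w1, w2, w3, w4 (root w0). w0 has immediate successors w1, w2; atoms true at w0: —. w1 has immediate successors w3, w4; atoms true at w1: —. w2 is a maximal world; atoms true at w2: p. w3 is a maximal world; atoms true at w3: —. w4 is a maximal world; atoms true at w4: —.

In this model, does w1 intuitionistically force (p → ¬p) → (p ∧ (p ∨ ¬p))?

No

w1 ⊮ (p → ¬p) → (p ∧ (p ∨ ¬p)): already at w1 itself, w1 ⊩ p → ¬p but w1 ⊮ p ∧ (p ∨ ¬p).
w1 ⊮ p ∧ (p ∨ ¬p) since w1 fails p.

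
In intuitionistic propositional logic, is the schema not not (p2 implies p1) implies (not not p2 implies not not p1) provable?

This is the distribution of double negation over implication, which is intuitionistically derivable.
Assume not not (p2 implies p1) and not not p2; suppose not p1. Then p2 implies p1 would give not p2 (by contraposition), contradicting not not p2; so not (p2 implies p1), contradicting not not (p2 implies p1). Hence not not p1.

Yes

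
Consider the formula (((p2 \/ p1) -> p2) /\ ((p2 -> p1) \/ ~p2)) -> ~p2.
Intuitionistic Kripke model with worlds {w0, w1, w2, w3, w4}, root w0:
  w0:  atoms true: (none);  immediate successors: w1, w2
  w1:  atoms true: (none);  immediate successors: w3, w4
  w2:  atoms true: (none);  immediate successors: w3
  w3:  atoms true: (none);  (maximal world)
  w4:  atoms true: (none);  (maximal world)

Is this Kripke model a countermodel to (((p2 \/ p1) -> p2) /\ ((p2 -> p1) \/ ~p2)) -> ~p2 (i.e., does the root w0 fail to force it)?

No

w0 ||- (((p2 \/ p1) -> p2) /\ ((p2 -> p1) \/ ~p2)) -> ~p2: every world accessible from w0 that forces ((p2 \/ p1) -> p2) /\ ((p2 -> p1) \/ ~p2) (namely w0, w1, w2, w3, w4) also forces ~p2.
So the root w0 forces (((p2 \/ p1) -> p2) /\ ((p2 -> p1) \/ ~p2)) -> ~p2; the model is not a countermodel.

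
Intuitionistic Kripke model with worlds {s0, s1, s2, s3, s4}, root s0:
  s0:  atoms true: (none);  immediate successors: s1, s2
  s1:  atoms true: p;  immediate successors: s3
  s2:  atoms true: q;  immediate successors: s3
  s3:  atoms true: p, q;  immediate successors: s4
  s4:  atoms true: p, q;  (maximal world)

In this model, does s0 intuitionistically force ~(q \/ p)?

s0 ||-/- ~(q \/ p) since s1 is accessible from s0 and s1 ||- q \/ p.
s1 ||- q \/ p via the disjunct p.

No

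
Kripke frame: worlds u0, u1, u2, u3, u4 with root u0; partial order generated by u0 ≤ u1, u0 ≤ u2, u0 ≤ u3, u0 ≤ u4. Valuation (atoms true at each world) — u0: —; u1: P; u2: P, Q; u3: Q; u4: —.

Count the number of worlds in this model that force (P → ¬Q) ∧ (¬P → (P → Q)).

3

u0: does not force it — u0 ⊮ (P → ¬Q) ∧ (¬P → (P → Q)) since u0 fails P → ¬Q.
u1: forces it.
u2: does not force it — u2 ⊮ (P → ¬Q) ∧ (¬P → (P → Q)) since u2 fails P → ¬Q.
u3: forces it.
u4: forces it.
Worlds forcing the formula: {u1, u3, u4}.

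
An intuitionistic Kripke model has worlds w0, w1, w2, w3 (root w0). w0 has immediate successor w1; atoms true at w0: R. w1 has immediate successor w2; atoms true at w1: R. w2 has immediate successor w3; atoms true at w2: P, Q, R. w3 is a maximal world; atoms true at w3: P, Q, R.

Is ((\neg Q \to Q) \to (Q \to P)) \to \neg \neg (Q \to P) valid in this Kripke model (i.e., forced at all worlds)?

w0 \Vdash ((\neg Q \to Q) \to (Q \to P)) \to \neg \neg (Q \to P): every world accessible from w0 that forces (\neg Q \to Q) \to (Q \to P) (namely w0, w1, w2, w3) also forces \neg \neg (Q \to P).
Since the root w0 forces ((\neg Q \to Q) \to (Q \to P)) \to \neg \neg (Q \to P) and forcing is persistent (monotone upward), every world forces it.

Yes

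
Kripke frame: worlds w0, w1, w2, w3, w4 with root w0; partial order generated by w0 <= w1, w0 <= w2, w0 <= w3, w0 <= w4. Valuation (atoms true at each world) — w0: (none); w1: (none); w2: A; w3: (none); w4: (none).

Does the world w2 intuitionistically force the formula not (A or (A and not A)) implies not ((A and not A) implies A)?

Yes

w2 forces not (A or (A and not A)) implies not ((A and not A) implies A) vacuously: no world accessible from w2 forces the antecedent not (A or (A and not A)).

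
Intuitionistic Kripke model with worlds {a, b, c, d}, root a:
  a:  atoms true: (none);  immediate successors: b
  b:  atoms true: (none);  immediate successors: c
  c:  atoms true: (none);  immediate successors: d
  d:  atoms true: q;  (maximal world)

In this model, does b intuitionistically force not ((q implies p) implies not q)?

No

b does not force not ((q implies p) implies not q) since b is accessible from b and b forces (q implies p) implies not q.
b forces (q implies p) implies not q vacuously: no world accessible from b forces the antecedent q implies p.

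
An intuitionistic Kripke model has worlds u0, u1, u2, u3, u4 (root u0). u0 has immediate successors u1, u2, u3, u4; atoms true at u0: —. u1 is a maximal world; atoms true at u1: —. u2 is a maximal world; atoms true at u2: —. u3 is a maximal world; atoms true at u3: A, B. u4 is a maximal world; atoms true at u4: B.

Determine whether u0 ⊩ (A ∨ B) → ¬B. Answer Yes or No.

No

u0 ⊮ (A ∨ B) → ¬B: at the accessible world u3, u3 ⊩ A ∨ B but u3 ⊮ ¬B.
u3 ⊮ ¬B since u3 is accessible from u3 and u3 ⊩ B.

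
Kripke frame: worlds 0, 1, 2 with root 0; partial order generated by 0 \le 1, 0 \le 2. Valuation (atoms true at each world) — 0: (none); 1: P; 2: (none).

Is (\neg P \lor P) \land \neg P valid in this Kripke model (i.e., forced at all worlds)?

Not every world: 0 \nVdash (\neg P \lor P) \land \neg P.
0 \nVdash (\neg P \lor P) \land \neg P since 0 fails \neg P \lor P.

No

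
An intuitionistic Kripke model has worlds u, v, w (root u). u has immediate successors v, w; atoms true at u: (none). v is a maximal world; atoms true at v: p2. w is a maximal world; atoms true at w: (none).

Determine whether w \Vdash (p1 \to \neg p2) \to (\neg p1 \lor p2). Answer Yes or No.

Yes

w \Vdash (p1 \to \neg p2) \to (\neg p1 \lor p2): every world accessible from w that forces p1 \to \neg p2 (namely w) also forces \neg p1 \lor p2.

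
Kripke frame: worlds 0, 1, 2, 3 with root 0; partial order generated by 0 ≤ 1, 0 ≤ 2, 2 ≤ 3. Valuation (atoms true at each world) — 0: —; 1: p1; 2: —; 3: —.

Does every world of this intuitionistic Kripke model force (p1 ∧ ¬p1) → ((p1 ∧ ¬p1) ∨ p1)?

0 ⊩ (p1 ∧ ¬p1) → ((p1 ∧ ¬p1) ∨ p1) vacuously: no world accessible from 0 forces the antecedent p1 ∧ ¬p1.
Since the root 0 forces (p1 ∧ ¬p1) → ((p1 ∧ ¬p1) ∨ p1) and forcing is persistent (monotone upward), every world forces it.

Yes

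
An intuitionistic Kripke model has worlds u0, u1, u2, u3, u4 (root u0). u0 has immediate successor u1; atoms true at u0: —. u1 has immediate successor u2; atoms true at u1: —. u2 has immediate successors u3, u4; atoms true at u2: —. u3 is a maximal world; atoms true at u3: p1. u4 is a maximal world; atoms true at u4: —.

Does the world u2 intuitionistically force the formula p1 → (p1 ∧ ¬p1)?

No

u2 ⊮ p1 → (p1 ∧ ¬p1): at the accessible world u3, u3 ⊩ p1 but u3 ⊮ p1 ∧ ¬p1.
u3 ⊮ p1 ∧ ¬p1 since u3 fails ¬p1.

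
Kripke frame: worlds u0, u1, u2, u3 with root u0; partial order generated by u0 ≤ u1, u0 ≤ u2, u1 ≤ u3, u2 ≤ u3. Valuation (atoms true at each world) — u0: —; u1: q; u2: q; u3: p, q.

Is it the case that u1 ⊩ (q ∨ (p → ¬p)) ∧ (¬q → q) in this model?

Yes

u1 ⊩ (q ∨ (p → ¬p)) ∧ (¬q → q) since u1 forces both conjuncts.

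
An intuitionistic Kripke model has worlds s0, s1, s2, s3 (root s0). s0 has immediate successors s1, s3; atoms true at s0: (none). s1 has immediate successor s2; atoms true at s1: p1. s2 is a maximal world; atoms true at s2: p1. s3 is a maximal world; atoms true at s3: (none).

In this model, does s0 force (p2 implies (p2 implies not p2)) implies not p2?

Yes

s0 forces (p2 implies (p2 implies not p2)) implies not p2: every world accessible from s0 that forces p2 implies (p2 implies not p2) (namely s0, s1, s2, s3) also forces not p2.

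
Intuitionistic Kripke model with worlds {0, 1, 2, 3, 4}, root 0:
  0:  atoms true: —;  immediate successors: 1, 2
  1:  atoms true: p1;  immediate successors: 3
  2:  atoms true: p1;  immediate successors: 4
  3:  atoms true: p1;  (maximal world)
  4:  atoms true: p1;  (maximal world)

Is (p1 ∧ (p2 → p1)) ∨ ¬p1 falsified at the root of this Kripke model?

Yes

0 ⊮ (p1 ∧ (p2 → p1)) ∨ ¬p1: neither disjunct is forced at 0.
0 ⊮ p1 ∧ (p2 → p1) since 0 fails p1.
So the root 0 does not force (p1 ∧ (p2 → p1)) ∨ ¬p1; the model is a countermodel.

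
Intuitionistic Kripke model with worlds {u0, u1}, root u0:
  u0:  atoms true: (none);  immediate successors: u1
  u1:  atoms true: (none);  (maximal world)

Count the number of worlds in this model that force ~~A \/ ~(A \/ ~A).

0

u0: does not force it — u0 ||-/- ~~A \/ ~(A \/ ~A): neither disjunct is forced at u0.
u1: does not force it — u1 ||-/- ~~A \/ ~(A \/ ~A): neither disjunct is forced at u1.
Worlds forcing the formula: { }.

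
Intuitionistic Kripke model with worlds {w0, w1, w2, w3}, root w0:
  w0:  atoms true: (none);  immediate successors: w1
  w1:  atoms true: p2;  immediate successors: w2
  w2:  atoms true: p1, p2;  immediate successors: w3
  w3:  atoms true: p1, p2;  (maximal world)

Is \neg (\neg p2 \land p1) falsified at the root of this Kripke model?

No

w0 \Vdash \neg (\neg p2 \land p1): no world accessible from w0 forces \neg p2 \land p1.
So the root w0 forces \neg (\neg p2 \land p1); the model is not a countermodel.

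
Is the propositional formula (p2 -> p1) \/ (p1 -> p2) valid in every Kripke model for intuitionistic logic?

No

This is the Gödel–Dummett linearity axiom, which is not intuitionistically valid.
A Kripke countermodel: worlds s0, s1, s2; order generated by s0 <= s1, s0 <= s2; atoms true at each world — s0:{}; s1:{p2}; s2:{p1}.
s0 ||-/- (p2 -> p1) \/ (p1 -> p2): neither disjunct is forced at s0.
s0 ||-/- p2 -> p1: at the accessible world s1, s1 ||- p2 but s1 ||-/- p1.
s1 lacks atom p1, so s1 ||-/- p1.
So the root s0 does not force the formula.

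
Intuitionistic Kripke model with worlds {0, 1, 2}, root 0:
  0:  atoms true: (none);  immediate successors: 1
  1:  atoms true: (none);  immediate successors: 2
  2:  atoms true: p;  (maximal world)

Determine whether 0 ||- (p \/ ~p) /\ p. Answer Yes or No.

0 ||-/- (p \/ ~p) /\ p since 0 fails p \/ ~p.

No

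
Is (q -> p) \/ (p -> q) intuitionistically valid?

No

This is the Gödel–Dummett linearity axiom, which is not intuitionistically valid.
A Kripke countermodel: worlds 0, 1, 2; order generated by 0 <= 1, 0 <= 2; atoms true at each world — 0:{}; 1:{q}; 2:{p}.
0 ||-/- (q -> p) \/ (p -> q): neither disjunct is forced at 0.
0 ||-/- q -> p: at the accessible world 1, 1 ||- q but 1 ||-/- p.
1 lacks atom p, so 1 ||-/- p.
So the root 0 does not force the formula.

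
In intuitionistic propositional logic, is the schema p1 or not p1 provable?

This is the law of excluded middle, which is not intuitionistically valid.
A Kripke countermodel: worlds w0, w1; order generated by w0 <= w1; atoms true at each world — w0:{}; w1:{p1}.
w0 does not force p1 or not p1: neither disjunct is forced at w0.
w0 lacks atom p1, so w0 does not force p1.
So the root w0 does not force the formula.

No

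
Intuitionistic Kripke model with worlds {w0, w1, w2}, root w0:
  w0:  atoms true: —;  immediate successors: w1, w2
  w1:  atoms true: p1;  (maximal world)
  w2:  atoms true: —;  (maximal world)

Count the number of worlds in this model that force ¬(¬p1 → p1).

1

w0: does not force it — w0 ⊮ ¬(¬p1 → p1) since w1 is accessible from w0 and w1 ⊩ ¬p1 → p1.
w1: does not force it — w1 ⊮ ¬(¬p1 → p1) since w1 is accessible from w1 and w1 ⊩ ¬p1 → p1.
w2: forces it.
Worlds forcing the formula: {w2}.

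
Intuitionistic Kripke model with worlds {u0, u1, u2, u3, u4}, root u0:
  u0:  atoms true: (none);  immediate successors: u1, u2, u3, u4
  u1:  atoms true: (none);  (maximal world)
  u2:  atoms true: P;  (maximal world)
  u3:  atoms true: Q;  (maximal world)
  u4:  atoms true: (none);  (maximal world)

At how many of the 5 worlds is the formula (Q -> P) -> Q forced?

1

u0: does not force it — u0 ||-/- (Q -> P) -> Q: at the accessible world u1, u1 ||- Q -> P but u1 ||-/- Q.
u1: does not force it — u1 ||-/- (Q -> P) -> Q: already at u1 itself, u1 ||- Q -> P but u1 ||-/- Q.
u2: does not force it.
u3: forces it.
u4: does not force it.
Worlds forcing the formula: {u3}.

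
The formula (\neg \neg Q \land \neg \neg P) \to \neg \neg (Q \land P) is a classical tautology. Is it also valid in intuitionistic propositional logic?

This is the distribution of double negation over conjunction, which is intuitionistically derivable.
Assume \neg \neg Q, \neg \neg P, and \neg (Q \land P). From Q we'd get \neg P (since Q \land P is refuted), contradicting \neg \neg P; so \neg Q, contradicting \neg \neg Q.

Yes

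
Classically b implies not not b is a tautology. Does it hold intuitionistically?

Yes

This is double-negation introduction, which is intuitionistically derivable.
If a world forces b then every accessible world forces b (persistence), so none forces not b; hence not not b.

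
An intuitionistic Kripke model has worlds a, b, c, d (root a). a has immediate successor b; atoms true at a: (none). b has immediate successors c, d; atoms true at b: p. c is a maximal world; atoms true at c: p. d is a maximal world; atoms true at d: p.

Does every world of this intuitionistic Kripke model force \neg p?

No

Not every world: a \nVdash \neg p.
a \nVdash \neg p since b is accessible from a and b \Vdash p.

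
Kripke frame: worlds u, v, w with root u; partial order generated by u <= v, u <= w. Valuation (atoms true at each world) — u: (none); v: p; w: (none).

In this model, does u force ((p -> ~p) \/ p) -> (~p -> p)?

u ||-/- ((p -> ~p) \/ p) -> (~p -> p): at the accessible world w, w ||- (p -> ~p) \/ p but w ||-/- ~p -> p.
w ||-/- ~p -> p: already at w itself, w ||- ~p but w ||-/- p.
w lacks atom p, so w ||-/- p.

No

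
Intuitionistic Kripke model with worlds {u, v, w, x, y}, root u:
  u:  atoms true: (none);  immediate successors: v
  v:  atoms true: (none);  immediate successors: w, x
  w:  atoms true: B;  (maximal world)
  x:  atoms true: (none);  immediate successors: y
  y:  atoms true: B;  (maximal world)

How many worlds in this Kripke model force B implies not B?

u: does not force it — u does not force B implies not B: at the accessible world w, w forces B but w does not force not B.
v: does not force it — v does not force B implies not B: at the accessible world w, w forces B but w does not force not B.
w: does not force it — w does not force B implies not B: already at w itself, w forces B but w does not force not B.
x: does not force it.
y: does not force it.
Worlds forcing the formula: { }.

0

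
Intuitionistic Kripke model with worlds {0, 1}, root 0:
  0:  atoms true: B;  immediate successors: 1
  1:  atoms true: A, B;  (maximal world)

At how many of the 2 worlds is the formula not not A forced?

0: forces it.
1: forces it.
Worlds forcing the formula: {0, 1}.

2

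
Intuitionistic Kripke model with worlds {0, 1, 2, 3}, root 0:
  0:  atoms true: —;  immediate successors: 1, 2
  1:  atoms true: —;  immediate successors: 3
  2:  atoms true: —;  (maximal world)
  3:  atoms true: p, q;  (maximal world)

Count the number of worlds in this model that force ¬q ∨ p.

0: does not force it — 0 ⊮ ¬q ∨ p: neither disjunct is forced at 0.
1: does not force it — 1 ⊮ ¬q ∨ p: neither disjunct is forced at 1.
2: forces it.
3: forces it.
Worlds forcing the formula: {2, 3}.

2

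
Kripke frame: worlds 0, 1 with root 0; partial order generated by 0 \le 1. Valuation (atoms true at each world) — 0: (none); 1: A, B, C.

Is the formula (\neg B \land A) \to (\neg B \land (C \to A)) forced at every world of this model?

Yes

0 \Vdash (\neg B \land A) \to (\neg B \land (C \to A)) vacuously: no world accessible from 0 forces the antecedent \neg B \land A.
Since the root 0 forces (\neg B \land A) \to (\neg B \land (C \to A)) and forcing is persistent (monotone upward), every world forces it.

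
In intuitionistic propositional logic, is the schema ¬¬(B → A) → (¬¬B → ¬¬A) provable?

Yes

This is the distribution of double negation over implication, which is intuitionistically derivable.
Assume ¬¬(B → A) and ¬¬B; suppose ¬A. Then B → A would give ¬B (by contraposition), contradicting ¬¬B; so ¬(B → A), contradicting ¬¬(B → A). Hence ¬¬A.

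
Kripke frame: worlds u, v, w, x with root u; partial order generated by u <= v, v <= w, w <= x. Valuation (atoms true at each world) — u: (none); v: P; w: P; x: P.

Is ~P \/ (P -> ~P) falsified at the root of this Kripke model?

u ||-/- ~P \/ (P -> ~P): neither disjunct is forced at u.
u ||-/- ~P since v is accessible from u and v ||- P.
So the root u does not force ~P \/ (P -> ~P); the model is a countermodel.

Yes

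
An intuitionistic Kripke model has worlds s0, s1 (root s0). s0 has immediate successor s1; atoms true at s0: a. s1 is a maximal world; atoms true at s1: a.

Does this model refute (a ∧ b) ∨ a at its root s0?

s0 ⊩ (a ∧ b) ∨ a via the disjunct a.
So the root s0 forces (a ∧ b) ∨ a; the model is not a countermodel.

No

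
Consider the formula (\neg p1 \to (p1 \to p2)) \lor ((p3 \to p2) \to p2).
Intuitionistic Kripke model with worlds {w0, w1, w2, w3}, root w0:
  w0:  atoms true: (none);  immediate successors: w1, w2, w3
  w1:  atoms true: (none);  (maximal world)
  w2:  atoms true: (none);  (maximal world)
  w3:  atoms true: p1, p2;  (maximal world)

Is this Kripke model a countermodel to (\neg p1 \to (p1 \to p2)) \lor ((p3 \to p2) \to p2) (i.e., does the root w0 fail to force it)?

w0 \Vdash (\neg p1 \to (p1 \to p2)) \lor ((p3 \to p2) \to p2) via the disjunct \neg p1 \to (p1 \to p2).
So the root w0 forces (\neg p1 \to (p1 \to p2)) \lor ((p3 \to p2) \to p2); the model is not a countermodel.

No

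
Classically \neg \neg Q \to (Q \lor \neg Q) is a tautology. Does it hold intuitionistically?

This is a variant of double-negation elimination (deriving excluded middle from double negation), which is not intuitionistically valid.
A Kripke countermodel: worlds u, v; order generated by u \le v; atoms true at each world — u:{}; v:{Q}.
u \nVdash \neg \neg Q \to (Q \lor \neg Q): already at u itself, u \Vdash \neg \neg Q but u \nVdash Q \lor \neg Q.
u \nVdash Q \lor \neg Q: neither disjunct is forced at u.
u lacks atom Q, so u \nVdash Q.
So the root u does not force the formula.

No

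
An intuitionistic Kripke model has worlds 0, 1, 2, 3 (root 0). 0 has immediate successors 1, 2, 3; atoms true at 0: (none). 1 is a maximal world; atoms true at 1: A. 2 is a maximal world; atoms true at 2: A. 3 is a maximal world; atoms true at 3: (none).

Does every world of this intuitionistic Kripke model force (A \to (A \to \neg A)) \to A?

Not every world: 0 \nVdash (A \to (A \to \neg A)) \to A.
0 \nVdash (A \to (A \to \neg A)) \to A: at the accessible world 3, 3 \Vdash A \to (A \to \neg A) but 3 \nVdash A.
3 lacks atom A, so 3 \nVdash A.

No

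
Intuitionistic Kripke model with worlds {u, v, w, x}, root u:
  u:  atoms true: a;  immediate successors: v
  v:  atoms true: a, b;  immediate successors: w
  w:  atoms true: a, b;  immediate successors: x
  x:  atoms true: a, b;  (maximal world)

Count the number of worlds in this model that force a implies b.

u: does not force it — u does not force a implies b: already at u itself, u forces a but u does not force b.
v: forces it.
w: forces it.
x: forces it.
Worlds forcing the formula: {v, w, x}.

3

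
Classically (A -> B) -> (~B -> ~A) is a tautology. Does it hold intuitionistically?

Yes

This is the forward direction of contraposition, which is intuitionistically derivable.
Assume A -> B and ~B. If A held then B would follow, contradicting ~B; so ~A.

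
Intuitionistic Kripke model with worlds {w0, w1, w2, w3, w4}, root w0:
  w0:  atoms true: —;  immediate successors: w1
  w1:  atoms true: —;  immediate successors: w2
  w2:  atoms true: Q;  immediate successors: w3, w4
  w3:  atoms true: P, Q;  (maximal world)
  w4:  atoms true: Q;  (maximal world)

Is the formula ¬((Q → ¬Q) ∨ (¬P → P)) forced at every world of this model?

Not every world: w0 ⊮ ¬((Q → ¬Q) ∨ (¬P → P)).
w0 ⊮ ¬((Q → ¬Q) ∨ (¬P → P)) since w3 is accessible from w0 and w3 ⊩ (Q → ¬Q) ∨ (¬P → P).
w3 ⊩ (Q → ¬Q) ∨ (¬P → P) via the disjunct ¬P → P.

No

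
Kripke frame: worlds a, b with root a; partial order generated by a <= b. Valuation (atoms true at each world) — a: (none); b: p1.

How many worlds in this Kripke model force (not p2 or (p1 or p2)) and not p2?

2

a: forces it.
b: forces it.
Worlds forcing the formula: {a, b}.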